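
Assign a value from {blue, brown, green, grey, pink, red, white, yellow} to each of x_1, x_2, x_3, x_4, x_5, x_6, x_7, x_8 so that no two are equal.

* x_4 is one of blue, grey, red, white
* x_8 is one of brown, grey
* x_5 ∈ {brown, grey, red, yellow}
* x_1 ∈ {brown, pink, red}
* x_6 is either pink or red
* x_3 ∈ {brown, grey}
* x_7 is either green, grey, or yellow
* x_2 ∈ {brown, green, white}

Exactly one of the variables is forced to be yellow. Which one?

The 8 variables together cover exactly {blue, brown, green, grey, pink, red, white, yellow} — 8 values for 8 variables — and blue appears only in x_4's list, so x_4 = blue.
The 7 still-open variables draw from only 7 values {brown, green, grey, pink, red, white, yellow}, so each is used; only x_2 can be white, hence x_2 = white.
The 6 still-open variables together cover exactly {brown, green, grey, pink, red, yellow} — 6 values for 6 variables — and green appears only in x_7's list, so x_7 = green.
The 5 still-open variables draw from only 5 values {brown, grey, pink, red, yellow}, so each is used; only x_5 can be yellow, hence x_5 = yellow.

x_5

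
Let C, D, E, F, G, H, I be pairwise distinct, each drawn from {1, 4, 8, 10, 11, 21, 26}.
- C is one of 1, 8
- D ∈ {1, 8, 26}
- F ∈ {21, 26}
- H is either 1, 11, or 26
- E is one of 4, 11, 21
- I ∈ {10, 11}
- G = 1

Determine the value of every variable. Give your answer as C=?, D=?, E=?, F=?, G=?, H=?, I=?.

C=8, D=26, E=4, F=21, G=1, H=11, I=10

G's domain is down to {1}, so G = 1. Remove 1 from C, D, H.
C must be 8 (only option left). Eliminate 8 elsewhere: D.
D has just one choice, so D = 26. Eliminate 26 elsewhere: F, H.
F has just one choice, so F = 21. Strike 21 from E.
H has just one choice, so H = 11. Eliminate 11 elsewhere: E, I.
I's domain is down to {10}, so I = 10.
That leaves E = 4.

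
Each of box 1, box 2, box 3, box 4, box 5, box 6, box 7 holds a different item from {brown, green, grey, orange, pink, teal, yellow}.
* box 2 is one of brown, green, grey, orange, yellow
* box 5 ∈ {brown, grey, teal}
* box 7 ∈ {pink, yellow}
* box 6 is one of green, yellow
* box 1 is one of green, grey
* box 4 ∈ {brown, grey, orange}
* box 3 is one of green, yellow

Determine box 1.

The 7 variables draw from only 7 values {brown, green, grey, orange, pink, teal, yellow}, so each is used; only box 7 can be pink, hence box 7 = pink.
The 6 still-open variables together cover exactly {brown, green, grey, orange, teal, yellow} — 6 values for 6 variables — and teal appears only in box 5's list, so box 5 = teal.
box 3 and box 6 share exactly the 2 values {green, yellow}; by pigeonhole those values go to them, so strike green, yellow from box 1, box 2.
So box 1 = grey.

grey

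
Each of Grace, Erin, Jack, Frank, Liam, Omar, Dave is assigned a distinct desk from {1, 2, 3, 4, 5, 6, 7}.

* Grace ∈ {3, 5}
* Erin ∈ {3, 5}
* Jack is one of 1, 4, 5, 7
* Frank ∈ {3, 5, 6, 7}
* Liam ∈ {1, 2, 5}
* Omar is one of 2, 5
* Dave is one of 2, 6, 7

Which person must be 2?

Omar

The 7 variables together cover exactly {1, 2, 3, 4, 5, 6, 7} — 7 values for 7 variables — and 4 appears only in Jack's list, so Jack = 4.
Among the 6 still-open variables, 1 fits only Liam (and all 6 values in {1, 2, 3, 5, 6, 7} must be used), so Liam = 1.
Grace and Erin between them cover only {3, 5} — a naked pair. Remove those values from Frank, Omar.
So 2 goes to Omar.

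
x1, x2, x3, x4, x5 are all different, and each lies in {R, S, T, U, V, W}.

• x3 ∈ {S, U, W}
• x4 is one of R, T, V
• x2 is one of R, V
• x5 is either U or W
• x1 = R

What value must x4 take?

T

x1 must be R (only option left). So x2, x4 can't be R.
That leaves x2 = V. Strike V from x4.
So x4 = T.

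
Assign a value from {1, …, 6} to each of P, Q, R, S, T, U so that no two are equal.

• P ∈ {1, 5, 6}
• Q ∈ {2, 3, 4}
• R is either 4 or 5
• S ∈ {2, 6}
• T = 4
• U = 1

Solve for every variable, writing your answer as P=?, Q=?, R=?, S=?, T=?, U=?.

T has just one choice, so T = 4. Eliminate 4 elsewhere: Q, R.
U's domain is down to {1}, so U = 1. So P can't be 1.
R has just one choice, so R = 5. Strike 5 from P.
P has just one choice, so P = 6. Strike 6 from S.
S must be 2 (only option left). So Q can't be 2.
That leaves Q = 3.

P=6, Q=3, R=5, S=2, T=4, U=1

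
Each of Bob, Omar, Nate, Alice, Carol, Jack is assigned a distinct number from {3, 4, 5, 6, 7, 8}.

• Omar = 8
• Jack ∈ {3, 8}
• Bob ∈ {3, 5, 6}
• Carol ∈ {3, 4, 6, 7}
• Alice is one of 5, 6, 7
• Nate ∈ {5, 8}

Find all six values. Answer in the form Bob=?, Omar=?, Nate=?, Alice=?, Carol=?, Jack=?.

Bob=6, Omar=8, Nate=5, Alice=7, Carol=4, Jack=3

Omar must be 8 (only option left). Remove 8 from Nate, Jack.
Nate has just one choice, so Nate = 5. So Bob, Alice can't be 5.
Jack's domain is down to {3}, so Jack = 3. Remove 3 from Bob, Carol.
Bob has just one choice, so Bob = 6. So Alice, Carol can't be 6.
Alice must be 7 (only option left). Strike 7 from Carol.
Carol must be 4 (only option left).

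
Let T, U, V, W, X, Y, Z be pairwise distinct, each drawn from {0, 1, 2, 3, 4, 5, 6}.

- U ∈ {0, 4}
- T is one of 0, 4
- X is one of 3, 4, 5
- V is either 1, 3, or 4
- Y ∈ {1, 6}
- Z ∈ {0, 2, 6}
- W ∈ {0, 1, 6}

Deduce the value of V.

The 7 variables draw from only 7 values {0, 1, 2, 3, 4, 5, 6}, so each is used; only Z can be 2, hence Z = 2.
Among the 6 still-open variables, 5 fits only X (and all 6 values in {0, 1, 3, 4, 5, 6} must be used), so X = 5.
The 5 still-open variables together cover exactly {0, 1, 3, 4, 6} — 5 values for 5 variables — and 3 appears only in V's list, so V = 3.

3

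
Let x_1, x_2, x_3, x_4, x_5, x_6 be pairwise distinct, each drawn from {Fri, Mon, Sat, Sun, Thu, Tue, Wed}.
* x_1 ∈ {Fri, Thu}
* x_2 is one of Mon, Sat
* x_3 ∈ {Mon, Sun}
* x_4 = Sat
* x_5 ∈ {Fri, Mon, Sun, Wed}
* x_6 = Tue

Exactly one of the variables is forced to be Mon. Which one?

x_2

x_4's domain is down to {Sat}, so x_4 = Sat. Remove Sat from x_2.
So Mon goes to x_2.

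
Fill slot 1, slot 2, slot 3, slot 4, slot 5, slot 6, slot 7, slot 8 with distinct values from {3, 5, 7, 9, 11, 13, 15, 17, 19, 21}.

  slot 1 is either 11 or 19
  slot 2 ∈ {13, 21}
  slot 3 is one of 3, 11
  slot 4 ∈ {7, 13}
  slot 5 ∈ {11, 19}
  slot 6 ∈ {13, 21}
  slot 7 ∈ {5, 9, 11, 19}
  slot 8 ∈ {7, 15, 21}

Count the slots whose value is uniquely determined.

3

slot 1 and slot 5 between them cover only {11, 19} — a naked pair. Remove those values from slot 3, slot 7.
That leaves slot 3 = 3.
slot 2 and slot 6 between them cover only {13, 21} — a naked pair. Remove those values from slot 4, slot 8.
That leaves slot 4 = 7. Strike 7 from slot 8.
slot 8 must be 15 (only option left).
Determined: slot 3=3, slot 4=7, slot 8=15. The other slots each still have more than one consistent value. That makes 3.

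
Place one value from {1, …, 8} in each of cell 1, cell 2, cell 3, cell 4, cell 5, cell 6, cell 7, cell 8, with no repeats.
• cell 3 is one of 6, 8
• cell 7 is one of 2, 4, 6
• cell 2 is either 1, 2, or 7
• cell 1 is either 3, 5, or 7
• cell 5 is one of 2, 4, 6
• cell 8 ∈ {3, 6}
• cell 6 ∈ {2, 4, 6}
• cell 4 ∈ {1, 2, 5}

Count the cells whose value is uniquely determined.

2

Among the 8 variables, 8 fits only cell 3 (and all 8 values in {1, 2, 3, 4, 5, 6, 7, 8} must be used), so cell 3 = 8.
The 3 variables cell 5, cell 6, cell 7 are confined to {2, 4, 6}, which locks those values in; drop them from cell 2, cell 4, cell 8.
That leaves cell 8 = 3. Eliminate 3 elsewhere: cell 1.
Determined: cell 3=8, cell 8=3. The other cells each still have more than one consistent value. That makes 2.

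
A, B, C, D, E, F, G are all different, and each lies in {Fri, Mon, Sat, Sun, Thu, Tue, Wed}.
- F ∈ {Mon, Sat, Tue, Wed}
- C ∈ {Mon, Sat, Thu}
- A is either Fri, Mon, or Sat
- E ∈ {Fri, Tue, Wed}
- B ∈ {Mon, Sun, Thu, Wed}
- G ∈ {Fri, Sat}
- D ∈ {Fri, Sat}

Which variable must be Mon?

A

The 7 variables draw from only 7 values {Fri, Mon, Sat, Sun, Thu, Tue, Wed}, so each is used; only B can be Sun, hence B = Sun.
Among the 6 still-open variables, Thu fits only C (and all 6 values in {Fri, Mon, Sat, Thu, Tue, Wed} must be used), so C = Thu.
The 2 variables D and G are confined to {Fri, Sat}, which locks those values in; drop them from A, E, F.
So Mon goes to A.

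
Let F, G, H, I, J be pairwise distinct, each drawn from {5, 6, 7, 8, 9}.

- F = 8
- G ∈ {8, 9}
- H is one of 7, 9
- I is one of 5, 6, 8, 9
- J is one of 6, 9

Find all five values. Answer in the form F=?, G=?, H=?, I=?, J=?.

F=8, G=9, H=7, I=5, J=6

F's domain is down to {8}, so F = 8. Strike 8 from G, I.
G's domain is down to {9}, so G = 9. Eliminate 9 elsewhere: H, I, J.
H has just one choice, so H = 7.
That leaves J = 6. Remove 6 from I.
I's domain is down to {5}, so I = 5.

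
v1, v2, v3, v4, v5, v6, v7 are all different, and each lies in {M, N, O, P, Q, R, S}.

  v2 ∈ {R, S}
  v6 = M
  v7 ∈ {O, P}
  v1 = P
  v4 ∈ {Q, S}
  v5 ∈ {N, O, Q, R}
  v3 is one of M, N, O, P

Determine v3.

v1 must be P (only option left). So v3, v7 can't be P.
v6's domain is down to {M}, so v6 = M. Eliminate M elsewhere: v3.
That leaves v7 = O. So v3, v5 can't be O.
So v3 = N.

N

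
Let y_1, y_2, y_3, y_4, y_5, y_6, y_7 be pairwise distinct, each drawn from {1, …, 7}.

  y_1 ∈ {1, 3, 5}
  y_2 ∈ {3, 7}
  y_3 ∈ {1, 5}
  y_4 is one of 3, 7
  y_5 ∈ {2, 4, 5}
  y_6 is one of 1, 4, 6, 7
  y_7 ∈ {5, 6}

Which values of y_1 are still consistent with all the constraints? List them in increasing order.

1, 5

The 7 variables together cover exactly {1, 2, 3, 4, 5, 6, 7} — 7 values for 7 variables — and 2 appears only in y_5's list, so y_5 = 2.
Among the 6 still-open variables, 4 fits only y_6 (and all 6 values in {1, 3, 4, 5, 6, 7} must be used), so y_6 = 4.
Among the 5 still-open variables, 6 fits only y_7 (and all 5 values in {1, 3, 5, 6, 7} must be used), so y_7 = 6.
y_2 and y_4 between them cover only {3, 7} — a naked pair. Remove those values from y_1.
No further eliminations apply; y_1 can still be any of 1, 5.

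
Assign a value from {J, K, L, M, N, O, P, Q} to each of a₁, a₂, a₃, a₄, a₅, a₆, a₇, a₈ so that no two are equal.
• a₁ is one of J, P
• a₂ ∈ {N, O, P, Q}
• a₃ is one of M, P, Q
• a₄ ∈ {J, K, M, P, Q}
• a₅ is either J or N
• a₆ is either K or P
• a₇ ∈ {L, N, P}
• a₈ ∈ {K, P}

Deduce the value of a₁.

J

The 8 variables together cover exactly {J, K, L, M, N, O, P, Q} — 8 values for 8 variables — and L appears only in a₇'s list, so a₇ = L.
The 7 still-open variables together cover exactly {J, K, M, N, O, P, Q} — 7 values for 7 variables — and O appears only in a₂'s list, so a₂ = O.
Among the 6 still-open variables, N fits only a₅ (and all 6 values in {J, K, M, N, P, Q} must be used), so a₅ = N.
a₆ and a₈ share exactly the 2 values {K, P}; by pigeonhole those values go to them, so strike K, P from a₁, a₃, a₄.
So a₁ = J.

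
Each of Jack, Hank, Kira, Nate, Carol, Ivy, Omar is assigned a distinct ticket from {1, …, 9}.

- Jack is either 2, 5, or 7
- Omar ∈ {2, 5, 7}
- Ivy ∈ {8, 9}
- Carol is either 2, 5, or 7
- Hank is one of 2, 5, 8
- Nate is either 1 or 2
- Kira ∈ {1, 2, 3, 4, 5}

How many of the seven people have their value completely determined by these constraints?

3

Jack, Carol, Omar between them cover only {2, 5, 7} — a naked triple. Remove those values from Hank, Kira, Nate.
Hank must be 8 (only option left). Remove 8 from Ivy.
Nate's domain is down to {1}, so Nate = 1. So Kira can't be 1.
Ivy must be 9 (only option left).
Determined: Hank=8, Nate=1, Ivy=9. The other people each still have more than one consistent value. That makes 3.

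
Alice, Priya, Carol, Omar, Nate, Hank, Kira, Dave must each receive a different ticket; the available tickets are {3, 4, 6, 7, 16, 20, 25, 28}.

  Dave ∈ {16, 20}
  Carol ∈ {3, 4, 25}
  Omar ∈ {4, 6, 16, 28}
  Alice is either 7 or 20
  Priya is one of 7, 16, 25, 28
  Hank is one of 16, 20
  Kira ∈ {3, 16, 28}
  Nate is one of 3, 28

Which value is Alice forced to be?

7

Among the 8 variables, 6 fits only Omar (and all 8 values in {3, 4, 6, 7, 16, 20, 25, 28} must be used), so Omar = 6.
The 7 still-open variables draw from only 7 values {3, 4, 7, 16, 20, 25, 28}, so each is used; only Carol can be 4, hence Carol = 4.
The 6 still-open variables together cover exactly {3, 7, 16, 20, 25, 28} — 6 values for 6 variables — and 25 appears only in Priya's list, so Priya = 25.
The 5 still-open variables draw from only 5 values {3, 7, 16, 20, 28}, so each is used; only Alice can be 7, hence Alice = 7.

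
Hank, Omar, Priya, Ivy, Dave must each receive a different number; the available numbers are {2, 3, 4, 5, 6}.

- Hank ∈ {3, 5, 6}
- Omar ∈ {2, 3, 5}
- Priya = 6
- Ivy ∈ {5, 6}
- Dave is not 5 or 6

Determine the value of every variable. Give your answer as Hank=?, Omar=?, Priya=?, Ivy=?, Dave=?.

Hank=3, Omar=2, Priya=6, Ivy=5, Dave=4

Priya's domain is down to {6}, so Priya = 6. Eliminate 6 elsewhere: Hank, Ivy.
Ivy must be 5 (only option left). Eliminate 5 elsewhere: Hank, Omar.
Hank must be 3 (only option left). So Omar, Dave can't be 3.
Omar has just one choice, so Omar = 2. Eliminate 2 elsewhere: Dave.
That leaves Dave = 4.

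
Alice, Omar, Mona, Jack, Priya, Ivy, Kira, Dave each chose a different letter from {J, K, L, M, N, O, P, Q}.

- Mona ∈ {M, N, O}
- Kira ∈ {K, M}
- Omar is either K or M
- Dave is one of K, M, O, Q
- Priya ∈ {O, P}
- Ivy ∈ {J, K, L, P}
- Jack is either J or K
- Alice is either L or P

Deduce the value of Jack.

J

Among the 8 variables, N fits only Mona (and all 8 values in {J, K, L, M, N, O, P, Q} must be used), so Mona = N.
Among the 7 still-open variables, Q fits only Dave (and all 7 values in {J, K, L, M, O, P, Q} must be used), so Dave = Q.
The 6 still-open variables together cover exactly {J, K, L, M, O, P} — 6 values for 6 variables — and O appears only in Priya's list, so Priya = O.
The 2 variables Omar and Kira are confined to {K, M}, which locks those values in; drop them from Jack, Ivy.
So Jack = J.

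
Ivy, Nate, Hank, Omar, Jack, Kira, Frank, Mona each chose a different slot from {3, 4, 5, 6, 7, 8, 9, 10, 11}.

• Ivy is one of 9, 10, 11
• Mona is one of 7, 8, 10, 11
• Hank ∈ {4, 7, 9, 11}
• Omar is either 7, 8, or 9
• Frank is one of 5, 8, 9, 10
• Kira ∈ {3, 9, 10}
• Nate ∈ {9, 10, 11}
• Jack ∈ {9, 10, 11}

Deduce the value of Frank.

5

The 8 variables together cover exactly {3, 4, 5, 7, 8, 9, 10, 11} — 8 values for 8 variables — and 3 appears only in Kira's list, so Kira = 3.
The 7 still-open variables together cover exactly {4, 5, 7, 8, 9, 10, 11} — 7 values for 7 variables — and 4 appears only in Hank's list, so Hank = 4.
Among the 6 still-open variables, 5 fits only Frank (and all 6 values in {5, 7, 8, 9, 10, 11} must be used), so Frank = 5.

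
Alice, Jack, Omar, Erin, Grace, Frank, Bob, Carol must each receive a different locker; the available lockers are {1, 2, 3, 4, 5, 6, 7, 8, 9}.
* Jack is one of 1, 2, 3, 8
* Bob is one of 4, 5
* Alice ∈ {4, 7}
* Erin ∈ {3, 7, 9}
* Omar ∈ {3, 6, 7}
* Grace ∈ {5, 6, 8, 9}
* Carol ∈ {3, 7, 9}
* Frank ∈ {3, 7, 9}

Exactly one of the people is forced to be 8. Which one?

Grace

The 3 variables Erin, Frank, Carol are confined to {3, 7, 9}, which locks those values in; drop them from Alice, Jack, Omar, Grace.
That leaves Alice = 4. So Bob can't be 4.
Omar's domain is down to {6}, so Omar = 6. Remove 6 from Grace.
That leaves Bob = 5. Eliminate 5 elsewhere: Grace.
So 8 goes to Grace.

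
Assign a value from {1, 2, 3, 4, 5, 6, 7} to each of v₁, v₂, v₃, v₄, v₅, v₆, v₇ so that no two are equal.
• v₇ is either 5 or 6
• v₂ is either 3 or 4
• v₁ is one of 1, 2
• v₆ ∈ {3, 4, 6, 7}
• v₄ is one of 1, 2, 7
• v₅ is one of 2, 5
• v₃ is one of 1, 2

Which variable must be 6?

The 2 variables v₁ and v₃ are confined to {1, 2}, which locks those values in; drop them from v₄, v₅.
v₄'s domain is down to {7}, so v₄ = 7. Eliminate 7 elsewhere: v₆.
That leaves v₅ = 5. Remove 5 from v₇.
So 6 goes to v₇.

v₇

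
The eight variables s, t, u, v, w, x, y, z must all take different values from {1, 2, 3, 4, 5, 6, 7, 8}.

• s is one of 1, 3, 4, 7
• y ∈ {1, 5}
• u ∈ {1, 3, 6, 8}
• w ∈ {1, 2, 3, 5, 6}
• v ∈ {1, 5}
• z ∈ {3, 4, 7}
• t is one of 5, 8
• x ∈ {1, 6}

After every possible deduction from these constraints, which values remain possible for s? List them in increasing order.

The 8 variables draw from only 8 values {1, 2, 3, 4, 5, 6, 7, 8}, so each is used; only w can be 2, hence w = 2.
v and y share exactly the 2 values {1, 5}; by pigeonhole those values go to them, so strike 1, 5 from s, t, u, x.
t must be 8 (only option left). Eliminate 8 elsewhere: u.
That leaves x = 6. Remove 6 from u.
u has just one choice, so u = 3. Eliminate 3 elsewhere: s, z.
No further eliminations apply; s can still be any of 4, 7.

4, 7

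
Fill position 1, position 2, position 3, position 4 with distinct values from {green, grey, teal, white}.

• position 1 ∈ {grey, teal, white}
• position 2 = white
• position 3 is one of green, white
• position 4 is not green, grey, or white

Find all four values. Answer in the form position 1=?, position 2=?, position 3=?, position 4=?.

position 2 has just one choice, so position 2 = white. So position 1, position 3 can't be white.
position 3's domain is down to {green}, so position 3 = green.
That leaves position 4 = teal. So position 1 can't be teal.
position 1 must be grey (only option left).

position 1=grey, position 2=white, position 3=green, position 4=teal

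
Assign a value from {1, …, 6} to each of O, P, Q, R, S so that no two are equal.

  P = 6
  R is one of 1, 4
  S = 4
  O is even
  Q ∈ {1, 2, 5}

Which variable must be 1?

R

P has just one choice, so P = 6. Strike 6 from O.
S must be 4 (only option left). Strike 4 from O, R.
So 1 goes to R.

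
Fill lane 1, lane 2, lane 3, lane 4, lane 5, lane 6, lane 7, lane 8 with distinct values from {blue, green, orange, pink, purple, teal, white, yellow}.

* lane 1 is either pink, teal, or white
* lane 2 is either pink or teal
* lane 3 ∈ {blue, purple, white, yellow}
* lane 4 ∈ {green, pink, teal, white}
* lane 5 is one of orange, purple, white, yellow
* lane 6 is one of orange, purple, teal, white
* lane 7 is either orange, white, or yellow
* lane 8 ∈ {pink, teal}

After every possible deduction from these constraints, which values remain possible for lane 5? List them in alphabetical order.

The 8 variables together cover exactly {blue, green, orange, pink, purple, teal, white, yellow} — 8 values for 8 variables — and blue appears only in lane 3's list, so lane 3 = blue.
The 7 still-open variables together cover exactly {green, orange, pink, purple, teal, white, yellow} — 7 values for 7 variables — and green appears only in lane 4's list, so lane 4 = green.
The 2 variables lane 2 and lane 8 are confined to {pink, teal}, which locks those values in; drop them from lane 1, lane 6.
lane 1's domain is down to {white}, so lane 1 = white. Strike white from lane 5, lane 6, lane 7.
No further eliminations apply; lane 5 can still be any of orange, purple, yellow.

orange, purple, yellow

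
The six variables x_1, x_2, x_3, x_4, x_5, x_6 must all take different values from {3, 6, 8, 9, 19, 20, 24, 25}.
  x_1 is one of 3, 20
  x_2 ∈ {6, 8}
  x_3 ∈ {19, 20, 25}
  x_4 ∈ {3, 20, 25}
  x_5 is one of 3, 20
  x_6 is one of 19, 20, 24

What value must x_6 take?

x_1 and x_5 share exactly the 2 values {3, 20}; by pigeonhole those values go to them, so strike 3, 20 from x_3, x_4, x_6.
x_4 has just one choice, so x_4 = 25. Eliminate 25 elsewhere: x_3.
x_3's domain is down to {19}, so x_3 = 19. Eliminate 19 elsewhere: x_6.
So x_6 = 24.

24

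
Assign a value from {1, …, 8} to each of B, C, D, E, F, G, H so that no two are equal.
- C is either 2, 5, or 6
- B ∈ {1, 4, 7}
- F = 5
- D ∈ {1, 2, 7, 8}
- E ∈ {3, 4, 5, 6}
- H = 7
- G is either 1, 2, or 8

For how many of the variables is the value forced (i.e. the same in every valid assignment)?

2

F has just one choice, so F = 5. So C, E can't be 5.
H must be 7 (only option left). Strike 7 from B, D.
Determined: F=5, H=7. The other variables each still have more than one consistent value. That makes 2.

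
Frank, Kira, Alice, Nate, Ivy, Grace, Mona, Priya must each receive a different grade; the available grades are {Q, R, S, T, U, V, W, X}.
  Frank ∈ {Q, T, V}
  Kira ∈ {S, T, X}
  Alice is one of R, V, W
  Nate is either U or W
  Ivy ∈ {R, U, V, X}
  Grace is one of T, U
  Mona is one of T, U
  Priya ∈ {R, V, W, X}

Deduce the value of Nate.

The 8 variables draw from only 8 values {Q, R, S, T, U, V, W, X}, so each is used; only Frank can be Q, hence Frank = Q.
The 7 still-open variables together cover exactly {R, S, T, U, V, W, X} — 7 values for 7 variables — and S appears only in Kira's list, so Kira = S.
Grace and Mona share exactly the 2 values {T, U}; by pigeonhole those values go to them, so strike T, U from Nate, Ivy.
So Nate = W.

W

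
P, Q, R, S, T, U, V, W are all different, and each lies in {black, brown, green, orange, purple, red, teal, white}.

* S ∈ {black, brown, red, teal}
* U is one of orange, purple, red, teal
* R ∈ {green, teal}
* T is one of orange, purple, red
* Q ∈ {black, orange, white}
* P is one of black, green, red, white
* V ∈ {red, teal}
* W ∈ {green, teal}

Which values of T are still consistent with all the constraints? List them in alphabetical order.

The 8 variables together cover exactly {black, brown, green, orange, purple, red, teal, white} — 8 values for 8 variables — and brown appears only in S's list, so S = brown.
R and W share exactly the 2 values {green, teal}; by pigeonhole those values go to them, so strike green, teal from P, U, V.
V must be red (only option left). Strike red from P, T, U.
T and U between them cover only {orange, purple} — a naked pair. Remove those values from Q.
No further eliminations apply; T can still be any of orange, purple.

orange, purple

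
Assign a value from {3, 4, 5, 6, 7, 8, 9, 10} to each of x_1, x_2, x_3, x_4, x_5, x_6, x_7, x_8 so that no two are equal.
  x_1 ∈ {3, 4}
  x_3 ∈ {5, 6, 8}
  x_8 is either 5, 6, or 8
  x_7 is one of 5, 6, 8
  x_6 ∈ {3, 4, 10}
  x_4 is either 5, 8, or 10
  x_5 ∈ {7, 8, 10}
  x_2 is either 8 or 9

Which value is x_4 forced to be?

The 8 variables draw from only 8 values {3, 4, 5, 6, 7, 8, 9, 10}, so each is used; only x_5 can be 7, hence x_5 = 7.
The 7 still-open variables together cover exactly {3, 4, 5, 6, 8, 9, 10} — 7 values for 7 variables — and 9 appears only in x_2's list, so x_2 = 9.
x_3, x_7, x_8 share exactly the 3 values {5, 6, 8}; by pigeonhole those values go to them, so strike 5, 6, 8 from x_4.
So x_4 = 10.

10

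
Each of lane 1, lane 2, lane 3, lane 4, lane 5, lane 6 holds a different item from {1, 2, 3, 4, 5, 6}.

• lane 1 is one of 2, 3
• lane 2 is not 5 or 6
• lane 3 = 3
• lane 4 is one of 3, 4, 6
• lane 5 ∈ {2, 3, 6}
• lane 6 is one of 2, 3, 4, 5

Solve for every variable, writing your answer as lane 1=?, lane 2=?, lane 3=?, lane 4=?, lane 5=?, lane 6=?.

lane 1=2, lane 2=1, lane 3=3, lane 4=4, lane 5=6, lane 6=5

lane 3 has just one choice, so lane 3 = 3. So lane 1, lane 2, lane 4, lane 5, lane 6 can't be 3.
That leaves lane 1 = 2. Remove 2 from lane 2, lane 5, lane 6.
lane 5 has just one choice, so lane 5 = 6. So lane 4 can't be 6.
lane 4 must be 4 (only option left). Strike 4 from lane 2, lane 6.
lane 6 has just one choice, so lane 6 = 5.
lane 2 must be 1 (only option left).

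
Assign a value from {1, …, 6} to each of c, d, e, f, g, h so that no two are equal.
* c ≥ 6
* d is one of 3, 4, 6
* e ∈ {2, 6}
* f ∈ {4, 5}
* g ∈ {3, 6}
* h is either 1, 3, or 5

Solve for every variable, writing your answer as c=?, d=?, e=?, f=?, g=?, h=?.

c=6, d=4, e=2, f=5, g=3, h=1

c must be 6 (only option left). Remove 6 from d, e, g.
That leaves e = 2.
That leaves g = 3. Eliminate 3 elsewhere: d, h.
d's domain is down to {4}, so d = 4. Strike 4 from f.
That leaves f = 5. Remove 5 from h.
h's domain is down to {1}, so h = 1.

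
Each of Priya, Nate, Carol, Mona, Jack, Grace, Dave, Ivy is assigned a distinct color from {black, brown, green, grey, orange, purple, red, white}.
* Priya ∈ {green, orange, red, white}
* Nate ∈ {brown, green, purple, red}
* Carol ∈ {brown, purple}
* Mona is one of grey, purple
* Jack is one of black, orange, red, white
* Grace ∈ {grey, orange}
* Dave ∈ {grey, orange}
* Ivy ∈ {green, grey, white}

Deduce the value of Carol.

brown

Among the 8 variables, black fits only Jack (and all 8 values in {black, brown, green, grey, orange, purple, red, white} must be used), so Jack = black.
The 2 variables Grace and Dave are confined to {grey, orange}, which locks those values in; drop them from Priya, Mona, Ivy.
Mona must be purple (only option left). Remove purple from Nate, Carol.
So Carol = brown.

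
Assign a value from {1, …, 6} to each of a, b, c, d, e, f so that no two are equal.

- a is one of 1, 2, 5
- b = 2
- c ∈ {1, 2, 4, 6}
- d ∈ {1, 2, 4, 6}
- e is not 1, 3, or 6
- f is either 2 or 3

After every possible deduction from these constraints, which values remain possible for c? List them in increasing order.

b's domain is down to {2}, so b = 2. Strike 2 from a, c, d, e, f.
That leaves f = 3.
No further eliminations apply; c can still be any of 1, 4, 6.

1, 4, 6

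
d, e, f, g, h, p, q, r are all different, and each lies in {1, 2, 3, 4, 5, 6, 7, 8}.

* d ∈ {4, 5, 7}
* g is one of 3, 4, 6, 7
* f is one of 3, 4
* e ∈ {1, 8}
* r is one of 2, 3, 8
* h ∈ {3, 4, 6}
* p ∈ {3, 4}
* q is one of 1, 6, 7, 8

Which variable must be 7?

g

Among the 8 variables, 2 fits only r (and all 8 values in {1, 2, 3, 4, 5, 6, 7, 8} must be used), so r = 2.
The 7 still-open variables together cover exactly {1, 3, 4, 5, 6, 7, 8} — 7 values for 7 variables — and 5 appears only in d's list, so d = 5.
f and p between them cover only {3, 4} — a naked pair. Remove those values from g, h.
h has just one choice, so h = 6. Eliminate 6 elsewhere: g, q.
So 7 goes to g.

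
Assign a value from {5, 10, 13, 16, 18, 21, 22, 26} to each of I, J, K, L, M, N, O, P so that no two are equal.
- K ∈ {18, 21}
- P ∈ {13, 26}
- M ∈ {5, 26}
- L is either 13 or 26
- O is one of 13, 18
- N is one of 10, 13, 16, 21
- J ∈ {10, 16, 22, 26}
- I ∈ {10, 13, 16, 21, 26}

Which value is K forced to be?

The 8 variables together cover exactly {5, 10, 13, 16, 18, 21, 22, 26} — 8 values for 8 variables — and 5 appears only in M's list, so M = 5.
The 7 still-open variables draw from only 7 values {10, 13, 16, 18, 21, 22, 26}, so each is used; only J can be 22, hence J = 22.
L and P share exactly the 2 values {13, 26}; by pigeonhole those values go to them, so strike 13, 26 from I, N, O.
O must be 18 (only option left). Eliminate 18 elsewhere: K.
So K = 21.

21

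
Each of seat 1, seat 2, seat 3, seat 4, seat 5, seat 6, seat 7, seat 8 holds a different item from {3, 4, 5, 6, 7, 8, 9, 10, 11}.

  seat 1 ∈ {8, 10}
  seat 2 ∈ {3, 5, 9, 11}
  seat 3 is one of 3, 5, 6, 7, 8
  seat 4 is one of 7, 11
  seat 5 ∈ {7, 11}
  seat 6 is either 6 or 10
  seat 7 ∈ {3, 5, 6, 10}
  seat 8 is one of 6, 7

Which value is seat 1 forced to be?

8

The 8 variables draw from only 8 values {3, 5, 6, 7, 8, 9, 10, 11}, so each is used; only seat 2 can be 9, hence seat 2 = 9.
seat 4 and seat 5 between them cover only {7, 11} — a naked pair. Remove those values from seat 3, seat 8.
seat 8 must be 6 (only option left). So seat 3, seat 6, seat 7 can't be 6.
seat 6's domain is down to {10}, so seat 6 = 10. Strike 10 from seat 1, seat 7.
So seat 1 = 8.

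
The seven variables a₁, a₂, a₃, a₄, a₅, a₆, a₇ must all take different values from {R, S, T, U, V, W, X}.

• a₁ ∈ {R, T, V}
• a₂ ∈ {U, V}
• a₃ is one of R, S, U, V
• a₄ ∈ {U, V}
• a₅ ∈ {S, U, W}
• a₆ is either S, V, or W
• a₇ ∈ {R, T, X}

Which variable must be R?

Among the 7 variables, X fits only a₇ (and all 7 values in {R, S, T, U, V, W, X} must be used), so a₇ = X.
The 6 still-open variables together cover exactly {R, S, T, U, V, W} — 6 values for 6 variables — and T appears only in a₁'s list, so a₁ = T.
Among the 5 still-open variables, R fits only a₃ (and all 5 values in {R, S, U, V, W} must be used), so a₃ = R.

a₃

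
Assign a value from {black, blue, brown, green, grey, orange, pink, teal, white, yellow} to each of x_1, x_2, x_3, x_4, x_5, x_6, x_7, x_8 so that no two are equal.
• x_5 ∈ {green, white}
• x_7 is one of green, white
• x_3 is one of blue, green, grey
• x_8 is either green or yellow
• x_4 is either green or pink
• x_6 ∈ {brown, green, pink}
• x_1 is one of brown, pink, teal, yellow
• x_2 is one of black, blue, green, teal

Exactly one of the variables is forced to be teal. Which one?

x_5 and x_7 share exactly the 2 values {green, white}; by pigeonhole those values go to them, so strike green, white from x_2, x_3, x_4, x_6, x_8.
x_4's domain is down to {pink}, so x_4 = pink. So x_1, x_6 can't be pink.
x_6 must be brown (only option left). So x_1 can't be brown.
x_8's domain is down to {yellow}, so x_8 = yellow. Remove yellow from x_1.
So teal goes to x_1.

x_1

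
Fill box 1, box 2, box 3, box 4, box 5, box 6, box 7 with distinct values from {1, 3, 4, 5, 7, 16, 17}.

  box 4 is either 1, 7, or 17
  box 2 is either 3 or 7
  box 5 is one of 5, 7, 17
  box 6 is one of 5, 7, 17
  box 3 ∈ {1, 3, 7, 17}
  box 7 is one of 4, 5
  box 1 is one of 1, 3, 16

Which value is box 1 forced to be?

16

Among the 7 variables, 4 fits only box 7 (and all 7 values in {1, 3, 4, 5, 7, 16, 17} must be used), so box 7 = 4.
The 6 still-open variables draw from only 6 values {1, 3, 5, 7, 16, 17}, so each is used; only box 1 can be 16, hence box 1 = 16.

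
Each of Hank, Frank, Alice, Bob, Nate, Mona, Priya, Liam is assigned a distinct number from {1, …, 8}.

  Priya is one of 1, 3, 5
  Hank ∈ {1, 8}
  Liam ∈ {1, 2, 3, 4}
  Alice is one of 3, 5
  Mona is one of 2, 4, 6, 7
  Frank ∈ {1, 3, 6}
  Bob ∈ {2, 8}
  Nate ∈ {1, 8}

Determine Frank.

The 8 variables together cover exactly {1, 2, 3, 4, 5, 6, 7, 8} — 8 values for 8 variables — and 7 appears only in Mona's list, so Mona = 7.
Among the 7 still-open variables, 4 fits only Liam (and all 7 values in {1, 2, 3, 4, 5, 6, 8} must be used), so Liam = 4.
The 6 still-open variables together cover exactly {1, 2, 3, 5, 6, 8} — 6 values for 6 variables — and 2 appears only in Bob's list, so Bob = 2.
The 5 still-open variables draw from only 5 values {1, 3, 5, 6, 8}, so each is used; only Frank can be 6, hence Frank = 6.

6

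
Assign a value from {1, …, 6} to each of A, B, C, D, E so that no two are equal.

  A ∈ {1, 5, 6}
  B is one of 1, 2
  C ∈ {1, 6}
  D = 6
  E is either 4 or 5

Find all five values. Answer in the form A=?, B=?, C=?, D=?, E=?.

D must be 6 (only option left). Eliminate 6 elsewhere: A, C.
That leaves C = 1. Remove 1 from A, B.
That leaves A = 5. Strike 5 from E.
B has just one choice, so B = 2.
E's domain is down to {4}, so E = 4.

A=5, B=2, C=1, D=6, E=4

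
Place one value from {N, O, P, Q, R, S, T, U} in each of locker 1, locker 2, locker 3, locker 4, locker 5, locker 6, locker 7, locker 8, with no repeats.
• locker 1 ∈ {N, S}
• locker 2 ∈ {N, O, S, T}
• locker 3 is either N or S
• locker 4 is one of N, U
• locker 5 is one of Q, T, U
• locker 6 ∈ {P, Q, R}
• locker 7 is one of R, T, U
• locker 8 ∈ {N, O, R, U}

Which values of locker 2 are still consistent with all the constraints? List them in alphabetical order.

The 8 variables draw from only 8 values {N, O, P, Q, R, S, T, U}, so each is used; only locker 6 can be P, hence locker 6 = P.
The 7 still-open variables together cover exactly {N, O, Q, R, S, T, U} — 7 values for 7 variables — and Q appears only in locker 5's list, so locker 5 = Q.
locker 1 and locker 3 between them cover only {N, S} — a naked pair. Remove those values from locker 2, locker 4, locker 8.
locker 4's domain is down to {U}, so locker 4 = U. Eliminate U elsewhere: locker 7, locker 8.
No further eliminations apply; locker 2 can still be any of O, T.

O, T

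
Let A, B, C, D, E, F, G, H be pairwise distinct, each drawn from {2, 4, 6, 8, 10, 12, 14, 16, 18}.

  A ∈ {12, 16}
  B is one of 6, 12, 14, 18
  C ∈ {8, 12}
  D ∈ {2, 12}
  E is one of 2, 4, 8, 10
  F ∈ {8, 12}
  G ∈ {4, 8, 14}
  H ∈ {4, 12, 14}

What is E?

10

C and F share exactly the 2 values {8, 12}; by pigeonhole those values go to them, so strike 8, 12 from A, B, D, E, G, H.
That leaves A = 16.
D's domain is down to {2}, so D = 2. Remove 2 from E.
The 2 variables G and H are confined to {4, 14}, which locks those values in; drop them from B, E.
So E = 10.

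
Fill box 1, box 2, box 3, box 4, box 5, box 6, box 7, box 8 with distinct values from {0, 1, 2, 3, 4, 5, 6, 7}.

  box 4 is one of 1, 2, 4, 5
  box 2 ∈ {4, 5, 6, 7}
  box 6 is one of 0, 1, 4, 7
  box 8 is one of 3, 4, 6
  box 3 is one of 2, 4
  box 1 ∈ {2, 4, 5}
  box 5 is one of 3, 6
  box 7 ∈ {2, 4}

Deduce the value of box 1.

5

Among the 8 variables, 0 fits only box 6 (and all 8 values in {0, 1, 2, 3, 4, 5, 6, 7} must be used), so box 6 = 0.
The 7 still-open variables draw from only 7 values {1, 2, 3, 4, 5, 6, 7}, so each is used; only box 4 can be 1, hence box 4 = 1.
The 6 still-open variables together cover exactly {2, 3, 4, 5, 6, 7} — 6 values for 6 variables — and 7 appears only in box 2's list, so box 2 = 7.
Among the 5 still-open variables, 5 fits only box 1 (and all 5 values in {2, 3, 4, 5, 6} must be used), so box 1 = 5.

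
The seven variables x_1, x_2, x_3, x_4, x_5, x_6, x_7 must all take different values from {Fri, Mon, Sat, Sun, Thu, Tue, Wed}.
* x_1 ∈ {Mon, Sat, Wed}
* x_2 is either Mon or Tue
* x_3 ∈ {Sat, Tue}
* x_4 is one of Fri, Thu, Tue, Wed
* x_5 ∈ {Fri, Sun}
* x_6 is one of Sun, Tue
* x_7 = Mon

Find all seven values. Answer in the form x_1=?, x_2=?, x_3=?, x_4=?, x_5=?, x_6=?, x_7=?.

x_1=Wed, x_2=Tue, x_3=Sat, x_4=Thu, x_5=Fri, x_6=Sun, x_7=Mon

x_7 must be Mon (only option left). Remove Mon from x_1, x_2.
x_2 has just one choice, so x_2 = Tue. Eliminate Tue elsewhere: x_3, x_4, x_6.
x_3's domain is down to {Sat}, so x_3 = Sat. Strike Sat from x_1.
That leaves x_6 = Sun. Strike Sun from x_5.
x_1's domain is down to {Wed}, so x_1 = Wed. Strike Wed from x_4.
That leaves x_5 = Fri. Remove Fri from x_4.
That leaves x_4 = Thu.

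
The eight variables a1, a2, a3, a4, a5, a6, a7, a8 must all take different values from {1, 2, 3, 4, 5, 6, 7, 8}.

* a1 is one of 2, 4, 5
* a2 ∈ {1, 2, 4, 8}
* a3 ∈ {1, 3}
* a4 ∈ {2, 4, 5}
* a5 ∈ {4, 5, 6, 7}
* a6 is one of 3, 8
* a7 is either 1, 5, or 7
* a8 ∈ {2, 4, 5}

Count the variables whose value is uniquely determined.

The 8 variables draw from only 8 values {1, 2, 3, 4, 5, 6, 7, 8}, so each is used; only a5 can be 6, hence a5 = 6.
The 7 still-open variables together cover exactly {1, 2, 3, 4, 5, 7, 8} — 7 values for 7 variables — and 7 appears only in a7's list, so a7 = 7.
a1, a4, a8 share exactly the 3 values {2, 4, 5}; by pigeonhole those values go to them, so strike 2, 4, 5 from a2.
Determined: a5=6, a7=7. The other variables each still have more than one consistent value. That makes 2.

2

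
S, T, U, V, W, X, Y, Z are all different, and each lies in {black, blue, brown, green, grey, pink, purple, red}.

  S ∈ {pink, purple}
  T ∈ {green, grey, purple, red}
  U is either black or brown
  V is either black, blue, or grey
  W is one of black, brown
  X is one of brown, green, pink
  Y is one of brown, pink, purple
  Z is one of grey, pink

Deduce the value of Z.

grey

The 8 variables together cover exactly {black, blue, brown, green, grey, pink, purple, red} — 8 values for 8 variables — and blue appears only in V's list, so V = blue.
The 7 still-open variables together cover exactly {black, brown, green, grey, pink, purple, red} — 7 values for 7 variables — and red appears only in T's list, so T = red.
The 6 still-open variables draw from only 6 values {black, brown, green, grey, pink, purple}, so each is used; only X can be green, hence X = green.
The 5 still-open variables together cover exactly {black, brown, grey, pink, purple} — 5 values for 5 variables — and grey appears only in Z's list, so Z = grey.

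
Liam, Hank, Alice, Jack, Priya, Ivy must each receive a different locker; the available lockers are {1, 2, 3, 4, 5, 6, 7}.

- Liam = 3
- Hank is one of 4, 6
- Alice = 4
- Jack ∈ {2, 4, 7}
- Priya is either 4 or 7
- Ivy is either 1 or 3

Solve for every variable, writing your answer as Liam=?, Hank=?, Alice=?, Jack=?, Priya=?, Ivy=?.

Liam has just one choice, so Liam = 3. So Ivy can't be 3.
Alice has just one choice, so Alice = 4. Strike 4 from Hank, Jack, Priya.
That leaves Priya = 7. Remove 7 from Jack.
Ivy's domain is down to {1}, so Ivy = 1.
Hank's domain is down to {6}, so Hank = 6.
Jack must be 2 (only option left).

Liam=3, Hank=6, Alice=4, Jack=2, Priya=7, Ivy=1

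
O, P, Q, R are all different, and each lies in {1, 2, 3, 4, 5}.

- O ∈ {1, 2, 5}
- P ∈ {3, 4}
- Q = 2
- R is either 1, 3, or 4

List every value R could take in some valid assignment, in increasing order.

Q's domain is down to {2}, so Q = 2. Eliminate 2 elsewhere: O.
No further eliminations apply; R can still be any of 1, 3, 4.

1, 3, 4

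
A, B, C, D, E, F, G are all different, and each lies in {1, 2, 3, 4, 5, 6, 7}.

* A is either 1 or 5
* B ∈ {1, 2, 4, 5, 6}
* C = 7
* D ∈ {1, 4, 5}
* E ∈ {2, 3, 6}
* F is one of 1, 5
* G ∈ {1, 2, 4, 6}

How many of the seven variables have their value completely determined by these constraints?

C must be 7 (only option left).
The 6 still-open variables draw from only 6 values {1, 2, 3, 4, 5, 6}, so each is used; only E can be 3, hence E = 3.
A and F share exactly the 2 values {1, 5}; by pigeonhole those values go to them, so strike 1, 5 from B, D, G.
D must be 4 (only option left). Eliminate 4 elsewhere: B, G.
Determined: C=7, D=4, E=3. The other variables each still have more than one consistent value. That makes 3.

3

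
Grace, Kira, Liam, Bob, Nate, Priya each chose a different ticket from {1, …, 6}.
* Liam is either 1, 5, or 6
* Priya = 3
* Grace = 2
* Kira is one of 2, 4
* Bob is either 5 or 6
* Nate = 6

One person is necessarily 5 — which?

Bob

Grace has just one choice, so Grace = 2. Remove 2 from Kira.
Kira must be 4 (only option left).
That leaves Nate = 6. Strike 6 from Liam, Bob.
So 5 goes to Bob.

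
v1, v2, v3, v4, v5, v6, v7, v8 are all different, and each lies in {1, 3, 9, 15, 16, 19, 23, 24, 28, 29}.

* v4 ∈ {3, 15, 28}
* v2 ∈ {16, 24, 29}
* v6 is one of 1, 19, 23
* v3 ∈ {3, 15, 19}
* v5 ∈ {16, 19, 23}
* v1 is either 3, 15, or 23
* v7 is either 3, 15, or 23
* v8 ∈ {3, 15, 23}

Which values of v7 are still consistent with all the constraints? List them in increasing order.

The 3 variables v1, v7, v8 are confined to {3, 15, 23}, which locks those values in; drop them from v3, v4, v5, v6.
v3 has just one choice, so v3 = 19. Remove 19 from v5, v6.
That leaves v4 = 28.
That leaves v5 = 16. Remove 16 from v2.
v6 has just one choice, so v6 = 1.
No further eliminations apply; v7 can still be any of 3, 15, 23.

3, 15, 23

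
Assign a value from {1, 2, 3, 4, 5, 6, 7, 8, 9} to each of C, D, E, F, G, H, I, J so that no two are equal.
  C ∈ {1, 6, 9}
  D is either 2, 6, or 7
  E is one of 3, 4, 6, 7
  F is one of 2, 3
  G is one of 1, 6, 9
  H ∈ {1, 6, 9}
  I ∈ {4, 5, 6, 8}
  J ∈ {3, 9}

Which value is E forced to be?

4

C, G, H between them cover only {1, 6, 9} — a naked triple. Remove those values from D, E, I, J.
J must be 3 (only option left). Strike 3 from E, F.
That leaves F = 2. Remove 2 from D.
That leaves D = 7. Eliminate 7 elsewhere: E.
So E = 4.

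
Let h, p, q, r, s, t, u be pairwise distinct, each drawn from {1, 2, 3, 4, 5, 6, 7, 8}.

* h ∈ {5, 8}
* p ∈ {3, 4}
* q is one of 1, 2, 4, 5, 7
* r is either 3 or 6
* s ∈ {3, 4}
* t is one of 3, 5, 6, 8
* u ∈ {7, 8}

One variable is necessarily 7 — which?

p and s between them cover only {3, 4} — a naked pair. Remove those values from q, r, t.
r has just one choice, so r = 6. Remove 6 from t.
The 2 variables h and t are confined to {5, 8}, which locks those values in; drop them from q, u.
So 7 goes to u.

u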